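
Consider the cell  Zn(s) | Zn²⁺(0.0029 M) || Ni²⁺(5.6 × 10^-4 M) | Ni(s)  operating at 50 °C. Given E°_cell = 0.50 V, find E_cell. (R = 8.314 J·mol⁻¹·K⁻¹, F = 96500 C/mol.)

0.477 V

Balancing electrons gives n = 2; the reaction quotient is Q = [Zn²⁺]/[Ni²⁺] = 5.18.
E = E° − (RT/nF) ln Q = 0.50 − (8.314×323)/(2×96500) × (1.645) = 0.500 − 0.023 = 0.477 V.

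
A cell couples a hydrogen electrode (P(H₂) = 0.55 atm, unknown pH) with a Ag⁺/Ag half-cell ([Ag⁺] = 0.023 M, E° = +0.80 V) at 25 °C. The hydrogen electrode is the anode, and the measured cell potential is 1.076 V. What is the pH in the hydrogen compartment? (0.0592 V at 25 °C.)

E°_cell = 0.80 V and n = 2.
log Q = n(E° − E)/0.0592 = 2×(0.80 − 1.076)/0.0592 = -9.324.
With Q = [H⁺]^2 / ([Ag⁺]^2·P(H₂)), solving for [H⁺] gives log[H⁺] = -6.430, so pH = 6.43.

pH = 6.43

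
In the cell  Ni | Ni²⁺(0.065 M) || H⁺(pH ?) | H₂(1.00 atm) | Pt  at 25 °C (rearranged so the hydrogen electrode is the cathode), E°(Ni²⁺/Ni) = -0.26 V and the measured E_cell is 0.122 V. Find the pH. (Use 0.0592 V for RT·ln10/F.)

pH = 2.92

E°_cell = 0.26 V and n = 2.
log Q = n(E° − E)/0.0592 = 2×(0.26 − 0.122)/0.0592 = 4.662.
With Q = [Ni²⁺]·P(H₂) / [H⁺]^2, solving for [H⁺] gives log[H⁺] = -2.925, so pH = 2.92.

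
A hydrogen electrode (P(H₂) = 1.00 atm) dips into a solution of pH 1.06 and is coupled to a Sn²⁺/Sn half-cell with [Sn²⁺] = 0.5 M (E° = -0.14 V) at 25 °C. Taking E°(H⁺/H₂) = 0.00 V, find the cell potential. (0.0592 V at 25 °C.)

0.086 V

The hydrogen couple is the cathode, so E°_cell = 0.14 V; n = 2.
[H⁺] = 10^(−1.06) = 0.087 M, and Q = [Sn²⁺]·P(H₂) / [H⁺]^2 = 65.9.
E = E° − (0.0592/2) log Q = 0.14 − (0.0592/2)(1.819) = 0.086 V.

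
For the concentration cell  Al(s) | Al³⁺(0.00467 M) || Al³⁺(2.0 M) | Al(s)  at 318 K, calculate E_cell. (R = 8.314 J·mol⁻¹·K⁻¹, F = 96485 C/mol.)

0.055 V

Both half-cells are Al³⁺/Al, so E°_cell = 0. The concentrated side is the cathode; the cell reaction moves Al³⁺ from high to low concentration with n = 3.
Q = [Al³⁺]_dilute/[Al³⁺]_conc = 0.00467/2.0 = 0.00233.
E = 0 − (RT/nF) ln Q = −((8.314×318)/(3×96485))(-6.060) = 0.0554 V.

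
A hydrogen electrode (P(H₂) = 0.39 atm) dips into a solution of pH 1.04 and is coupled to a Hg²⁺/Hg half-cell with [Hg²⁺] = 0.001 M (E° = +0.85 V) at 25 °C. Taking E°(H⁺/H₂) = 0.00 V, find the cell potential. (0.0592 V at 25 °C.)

0.81 V

The Hg²⁺/Hg couple is the cathode, so E°_cell = 0.85 V; n = 2.
[H⁺] = 10^(−1.04) = 0.091 M, and Q = [H⁺]^2 / ([Hg²⁺]·P(H₂)) = 21.3.
E = E° − (0.0592/2) log Q = 0.85 − (0.0592/2)(1.329) = 0.811 V.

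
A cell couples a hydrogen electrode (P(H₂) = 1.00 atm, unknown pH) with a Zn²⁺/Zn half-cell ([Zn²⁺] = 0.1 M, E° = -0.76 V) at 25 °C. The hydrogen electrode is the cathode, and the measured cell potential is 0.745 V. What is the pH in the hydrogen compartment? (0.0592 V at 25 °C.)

pH = 0.75

E°_cell = 0.76 V and n = 2.
log Q = n(E° − E)/0.0592 = 2×(0.76 − 0.745)/0.0592 = 0.507.
With Q = [Zn²⁺]·P(H₂) / [H⁺]^2, solving for [H⁺] gives log[H⁺] = -0.753, so pH = 0.75.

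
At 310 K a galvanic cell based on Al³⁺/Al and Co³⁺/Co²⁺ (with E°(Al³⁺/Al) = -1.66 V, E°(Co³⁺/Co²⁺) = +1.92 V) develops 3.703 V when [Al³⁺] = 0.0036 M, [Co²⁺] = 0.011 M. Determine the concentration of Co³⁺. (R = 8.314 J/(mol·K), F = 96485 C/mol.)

0.17 M

From the Nernst equation, ln Q = nF(E° − E)/RT = 3×96485×(3.58 − 3.703)/(8.314×310) = -13.814, so Q = 1 × 10^-6.
With Q = [Al³⁺]·[Co²⁺]^3/[Co³⁺]^3 and the known concentrations, [Co³⁺]^3 in the denominator gives [Co³⁺] = 0.17 M.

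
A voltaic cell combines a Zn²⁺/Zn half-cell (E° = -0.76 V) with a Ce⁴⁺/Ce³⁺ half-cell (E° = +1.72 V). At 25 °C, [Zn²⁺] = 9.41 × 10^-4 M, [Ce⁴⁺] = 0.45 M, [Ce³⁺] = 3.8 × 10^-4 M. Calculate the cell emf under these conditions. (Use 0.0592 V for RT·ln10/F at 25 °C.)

2.75 V

The Ce⁴⁺/Ce³⁺ couple has the higher reduction potential and acts as the cathode, so E°_cell = +1.72 − (-0.76) = 2.48 V.
Balancing electrons gives n = 2; the reaction quotient is Q = [Zn²⁺]·[Ce³⁺]^2/[Ce⁴⁺]^2 = 6.71 × 10^-10.
At 25 °C, E = E° − (0.0592/n) log Q = 2.48 − (0.0592/2)(-9.173) = 2.480 + 0.272 = 2.752 V.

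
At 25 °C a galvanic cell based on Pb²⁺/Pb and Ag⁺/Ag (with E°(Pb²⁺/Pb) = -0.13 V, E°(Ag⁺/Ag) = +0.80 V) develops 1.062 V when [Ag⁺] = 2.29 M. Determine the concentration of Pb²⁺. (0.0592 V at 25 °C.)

From the Nernst equation, log Q = n(E° − E)/0.0592 = 2(0.93 − 1.062)/0.0592 = -4.459, so Q = 3.47 × 10^-5.
With Q = [Pb²⁺]/[Ag⁺]^2 and the known concentrations, [Pb²⁺] in the numerator gives [Pb²⁺] = 1.8 × 10^-4 M.

1.8 × 10^-4 M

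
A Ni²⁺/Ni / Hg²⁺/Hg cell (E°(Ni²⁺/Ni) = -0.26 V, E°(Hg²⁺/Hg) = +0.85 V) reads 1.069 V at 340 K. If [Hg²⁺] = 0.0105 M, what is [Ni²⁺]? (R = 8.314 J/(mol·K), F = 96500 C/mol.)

From the Nernst equation, ln Q = nF(E° − E)/RT = 2×96500×(1.11 − 1.069)/(8.314×340) = 2.799, so Q = 16.4.
With Q = [Ni²⁺]/[Hg²⁺] and the known concentrations, [Ni²⁺] in the numerator gives [Ni²⁺] = 0.17 M.

0.17 M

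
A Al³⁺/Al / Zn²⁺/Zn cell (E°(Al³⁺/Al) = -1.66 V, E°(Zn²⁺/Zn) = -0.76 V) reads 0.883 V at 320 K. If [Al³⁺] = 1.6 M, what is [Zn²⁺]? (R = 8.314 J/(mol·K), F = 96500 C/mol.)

From the Nernst equation, ln Q = nF(E° − E)/RT = 6×96500×(0.90 − 0.883)/(8.314×320) = 3.700, so Q = 40.4.
With Q = [Al³⁺]^2/[Zn²⁺]^3 and the known concentrations, [Zn²⁺]^3 in the denominator gives [Zn²⁺] = 0.4 M.

0.4 M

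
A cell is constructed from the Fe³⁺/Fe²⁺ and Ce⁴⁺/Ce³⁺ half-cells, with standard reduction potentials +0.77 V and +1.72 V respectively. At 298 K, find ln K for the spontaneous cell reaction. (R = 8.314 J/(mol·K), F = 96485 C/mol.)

E°_cell = +1.72 − (+0.77) = 0.95 V, with n = 1 electron transferred.
At equilibrium E = 0, so the Nernst equation gives ln K = nFE°/RT = (1)(96485)(0.95)/((8.314)(298)) = 37.00.

ln K = 37.0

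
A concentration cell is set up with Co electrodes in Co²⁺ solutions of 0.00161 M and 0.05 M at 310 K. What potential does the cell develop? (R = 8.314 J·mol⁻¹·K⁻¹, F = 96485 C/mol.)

Both half-cells are Co²⁺/Co, so E°_cell = 0. The concentrated side is the cathode; the cell reaction moves Co²⁺ from high to low concentration with n = 2.
Q = [Co²⁺]_dilute/[Co²⁺]_conc = 0.00161/0.05 = 0.0322.
E = 0 − (RT/nF) ln Q = −((8.314×310)/(2×96485))(-3.436) = 0.0459 V.

0.046 V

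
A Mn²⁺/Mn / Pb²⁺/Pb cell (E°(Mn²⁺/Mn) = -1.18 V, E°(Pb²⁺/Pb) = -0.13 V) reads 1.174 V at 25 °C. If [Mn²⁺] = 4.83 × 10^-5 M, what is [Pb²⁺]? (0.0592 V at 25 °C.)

From the Nernst equation, log Q = n(E° − E)/0.0592 = 2(1.05 − 1.174)/0.0592 = -4.189, so Q = 6.47 × 10^-5.
With Q = [Mn²⁺]/[Pb²⁺] and the known concentrations, [Pb²⁺] in the denominator gives [Pb²⁺] = 0.75 M.

0.75 M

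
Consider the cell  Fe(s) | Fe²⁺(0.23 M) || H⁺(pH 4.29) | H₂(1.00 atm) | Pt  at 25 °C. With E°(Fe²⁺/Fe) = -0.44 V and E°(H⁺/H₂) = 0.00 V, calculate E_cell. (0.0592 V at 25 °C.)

The hydrogen couple is the cathode, so E°_cell = 0.44 V; n = 2.
[H⁺] = 10^(−4.29) = 5.1 × 10^-5 M, and Q = [Fe²⁺]·P(H₂) / [H⁺]^2 = 8.74 × 10^7.
E = E° − (0.0592/2) log Q = 0.44 − (0.0592/2)(7.942) = 0.205 V.

0.20 V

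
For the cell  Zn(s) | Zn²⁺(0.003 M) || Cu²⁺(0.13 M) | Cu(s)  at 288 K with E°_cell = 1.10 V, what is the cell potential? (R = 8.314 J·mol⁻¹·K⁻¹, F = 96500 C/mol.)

Balancing electrons gives n = 2; the reaction quotient is Q = [Zn²⁺]/[Cu²⁺] = 0.0231.
E = E° − (RT/nF) ln Q = 1.10 − (8.314×288)/(2×96500) × (-3.769) = 1.100 + 0.047 = 1.147 V.

1.15 V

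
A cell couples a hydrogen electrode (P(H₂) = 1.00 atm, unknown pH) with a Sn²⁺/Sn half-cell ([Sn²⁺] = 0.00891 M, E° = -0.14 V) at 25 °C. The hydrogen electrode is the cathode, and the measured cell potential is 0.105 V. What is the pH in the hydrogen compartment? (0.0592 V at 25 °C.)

E°_cell = 0.14 V and n = 2.
log Q = n(E° − E)/0.0592 = 2×(0.14 − 0.105)/0.0592 = 1.182.
With Q = [Sn²⁺]·P(H₂) / [H⁺]^2, solving for [H⁺] gives log[H⁺] = -1.616, so pH = 1.62.

pH = 1.62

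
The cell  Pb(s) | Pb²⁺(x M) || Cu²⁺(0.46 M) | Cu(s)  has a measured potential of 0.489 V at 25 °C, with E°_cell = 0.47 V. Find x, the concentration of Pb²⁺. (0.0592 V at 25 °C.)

From the Nernst equation, log Q = n(E° − E)/0.0592 = 2(0.47 − 0.489)/0.0592 = -0.642, so Q = 0.228.
With Q = [Pb²⁺]/[Cu²⁺] and the known concentrations, [Pb²⁺] in the numerator gives [Pb²⁺] = 0.1 M.

0.1 M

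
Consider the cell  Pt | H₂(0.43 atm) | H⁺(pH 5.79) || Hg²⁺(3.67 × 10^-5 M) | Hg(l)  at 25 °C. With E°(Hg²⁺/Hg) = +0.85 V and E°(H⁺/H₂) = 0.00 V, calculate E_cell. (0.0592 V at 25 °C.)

The Hg²⁺/Hg couple is the cathode, so E°_cell = 0.85 V; n = 2.
[H⁺] = 10^(−5.79) = 1.6 × 10^-6 M, and Q = [H⁺]^2 / ([Hg²⁺]·P(H₂)) = 1.67 × 10^-7.
E = E° − (0.0592/2) log Q = 0.85 − (0.0592/2)(-6.778) = 1.051 V.

1.05 V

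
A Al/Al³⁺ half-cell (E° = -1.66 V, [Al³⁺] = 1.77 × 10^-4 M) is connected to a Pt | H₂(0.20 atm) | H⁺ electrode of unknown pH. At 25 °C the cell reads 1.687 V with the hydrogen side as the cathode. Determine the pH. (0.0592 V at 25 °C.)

pH = 1.14

E°_cell = 1.66 V and n = 6.
log Q = n(E° − E)/0.0592 = 6×(1.66 − 1.687)/0.0592 = -2.736.
With Q = [Al³⁺]^2·P(H₂)^3 / [H⁺]^6, solving for [H⁺] gives log[H⁺] = -1.144, so pH = 1.14.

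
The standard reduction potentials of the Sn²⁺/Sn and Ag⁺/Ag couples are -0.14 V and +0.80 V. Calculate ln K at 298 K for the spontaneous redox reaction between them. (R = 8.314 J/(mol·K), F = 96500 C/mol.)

ln K = 73.2

E°_cell = +0.80 − (-0.14) = 0.94 V, with n = 2 electrons transferred.
At equilibrium E = 0, so the Nernst equation gives ln K = nFE°/RT = (2)(96500)(0.94)/((8.314)(298)) = 73.22.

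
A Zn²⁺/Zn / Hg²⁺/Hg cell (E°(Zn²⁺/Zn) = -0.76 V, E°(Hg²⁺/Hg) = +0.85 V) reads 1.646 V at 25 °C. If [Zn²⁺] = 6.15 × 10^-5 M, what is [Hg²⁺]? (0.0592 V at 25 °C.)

From the Nernst equation, log Q = n(E° − E)/0.0592 = 2(1.61 − 1.646)/0.0592 = -1.216, so Q = 0.0608.
With Q = [Zn²⁺]/[Hg²⁺] and the known concentrations, [Hg²⁺] in the denominator gives [Hg²⁺] = 0.001 M.

0.001 M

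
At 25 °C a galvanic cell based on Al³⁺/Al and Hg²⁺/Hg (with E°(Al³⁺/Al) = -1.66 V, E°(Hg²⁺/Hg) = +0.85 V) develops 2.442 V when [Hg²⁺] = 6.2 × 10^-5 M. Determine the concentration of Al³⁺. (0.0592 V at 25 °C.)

From the Nernst equation, log Q = n(E° − E)/0.0592 = 6(2.51 − 2.442)/0.0592 = 6.892, so Q = 7.8 × 10^6.
With Q = [Al³⁺]^2/[Hg²⁺]^3 and the known concentrations, [Al³⁺]^2 in the numerator gives [Al³⁺] = 0.0014 M.

0.0014 M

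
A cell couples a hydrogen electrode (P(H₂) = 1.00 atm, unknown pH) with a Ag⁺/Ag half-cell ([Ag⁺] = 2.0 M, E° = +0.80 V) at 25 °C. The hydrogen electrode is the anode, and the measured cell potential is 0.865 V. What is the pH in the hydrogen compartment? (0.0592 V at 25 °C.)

E°_cell = 0.80 V and n = 2.
log Q = n(E° − E)/0.0592 = 2×(0.80 − 0.865)/0.0592 = -2.196.
With Q = [H⁺]^2 / ([Ag⁺]^2·P(H₂)), solving for [H⁺] gives log[H⁺] = -0.797, so pH = 0.80.

pH = 0.80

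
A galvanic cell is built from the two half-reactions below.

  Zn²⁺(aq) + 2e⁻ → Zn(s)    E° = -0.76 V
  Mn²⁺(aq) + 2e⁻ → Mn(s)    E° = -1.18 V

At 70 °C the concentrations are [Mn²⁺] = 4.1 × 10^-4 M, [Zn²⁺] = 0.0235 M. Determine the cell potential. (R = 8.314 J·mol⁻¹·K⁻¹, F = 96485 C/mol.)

The Zn²⁺/Zn couple has the higher reduction potential and acts as the cathode, so E°_cell = -0.76 − (-1.18) = 0.42 V.
Balancing electrons gives n = 2; the reaction quotient is Q = [Mn²⁺]/[Zn²⁺] = 0.0174.
E = E° − (RT/nF) ln Q = 0.42 − (8.314×343)/(2×96485) × (-4.049) = 0.420 + 0.060 = 0.480 V.

0.480 V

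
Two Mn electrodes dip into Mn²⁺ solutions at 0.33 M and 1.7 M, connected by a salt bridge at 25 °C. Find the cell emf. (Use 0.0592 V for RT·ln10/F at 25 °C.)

0.021 V

Both half-cells are Mn²⁺/Mn, so E°_cell = 0. The concentrated side is the cathode; the cell reaction moves Mn²⁺ from high to low concentration with n = 2.
Q = [Mn²⁺]_dilute/[Mn²⁺]_conc = 0.33/1.7 = 0.194.
E = 0 − (0.0592/2) log Q = −(0.0592/2)(-0.712) = 0.0211 V.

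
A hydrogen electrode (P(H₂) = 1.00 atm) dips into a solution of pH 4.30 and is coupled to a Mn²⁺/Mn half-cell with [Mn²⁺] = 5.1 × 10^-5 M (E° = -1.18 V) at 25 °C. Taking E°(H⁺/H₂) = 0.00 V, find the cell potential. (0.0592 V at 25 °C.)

1.05 V

The hydrogen couple is the cathode, so E°_cell = 1.18 V; n = 2.
[H⁺] = 10^(−4.30) = 5 × 10^-5 M, and Q = [Mn²⁺]·P(H₂) / [H⁺]^2 = 2.03 × 10^4.
E = E° − (0.0592/2) log Q = 1.18 − (0.0592/2)(4.308) = 1.052 V.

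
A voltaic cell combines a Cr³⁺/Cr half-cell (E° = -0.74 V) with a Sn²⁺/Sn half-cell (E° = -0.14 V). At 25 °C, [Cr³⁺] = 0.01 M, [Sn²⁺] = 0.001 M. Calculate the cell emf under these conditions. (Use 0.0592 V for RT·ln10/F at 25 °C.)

0.551 V

The Sn²⁺/Sn couple has the higher reduction potential and acts as the cathode, so E°_cell = -0.14 − (-0.74) = 0.60 V.
Balancing electrons gives n = 6; the reaction quotient is Q = [Cr³⁺]^2/[Sn²⁺]^3 = 1 × 10^5.
At 25 °C, E = E° − (0.0592/n) log Q = 0.60 − (0.0592/6)(5.000) = 0.600 − 0.049 = 0.551 V.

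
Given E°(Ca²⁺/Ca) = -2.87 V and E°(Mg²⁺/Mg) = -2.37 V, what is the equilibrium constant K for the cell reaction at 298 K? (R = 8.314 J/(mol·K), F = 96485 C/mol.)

8.2 × 10^16

E°_cell = -2.37 − (-2.87) = 0.50 V, with n = 2 electrons transferred.
At equilibrium E = 0, so the Nernst equation gives ln K = nFE°/RT = (2)(96485)(0.50)/((8.314)(298)) = 38.94.
K = e^38.94 = 8.2 × 10^16.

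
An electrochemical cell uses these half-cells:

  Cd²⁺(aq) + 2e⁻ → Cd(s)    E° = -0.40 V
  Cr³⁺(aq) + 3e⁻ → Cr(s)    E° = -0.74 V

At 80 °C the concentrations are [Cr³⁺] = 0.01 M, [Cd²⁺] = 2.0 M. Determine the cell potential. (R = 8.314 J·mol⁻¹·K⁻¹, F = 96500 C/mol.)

0.397 V

The Cd²⁺/Cd couple has the higher reduction potential and acts as the cathode, so E°_cell = -0.40 − (-0.74) = 0.34 V.
Balancing electrons gives n = 6; the reaction quotient is Q = [Cr³⁺]^2/[Cd²⁺]^3 = 1.25 × 10^-5.
E = E° − (RT/nF) ln Q = 0.34 − (8.314×353)/(6×96500) × (-11.290) = 0.340 + 0.057 = 0.397 V.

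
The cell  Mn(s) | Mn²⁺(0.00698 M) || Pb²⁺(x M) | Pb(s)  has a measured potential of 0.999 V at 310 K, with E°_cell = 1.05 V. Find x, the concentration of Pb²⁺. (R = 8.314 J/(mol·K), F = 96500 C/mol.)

1.5 × 10^-4 M

From the Nernst equation, ln Q = nF(E° − E)/RT = 2×96500×(1.05 − 0.999)/(8.314×310) = 3.819, so Q = 45.6.
With Q = [Mn²⁺]/[Pb²⁺] and the known concentrations, [Pb²⁺] in the denominator gives [Pb²⁺] = 1.5 × 10^-4 M.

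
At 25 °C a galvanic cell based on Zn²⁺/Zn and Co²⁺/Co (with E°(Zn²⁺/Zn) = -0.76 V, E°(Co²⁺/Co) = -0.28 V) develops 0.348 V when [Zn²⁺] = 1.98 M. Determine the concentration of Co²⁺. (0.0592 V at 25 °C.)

6.9 × 10^-5 M

From the Nernst equation, log Q = n(E° − E)/0.0592 = 2(0.48 − 0.348)/0.0592 = 4.459, so Q = 2.88 × 10^4.
With Q = [Zn²⁺]/[Co²⁺] and the known concentrations, [Co²⁺] in the denominator gives [Co²⁺] = 6.9 × 10^-5 M.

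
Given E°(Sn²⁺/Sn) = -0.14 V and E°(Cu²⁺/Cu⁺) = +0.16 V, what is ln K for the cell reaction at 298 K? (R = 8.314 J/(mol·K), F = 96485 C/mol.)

ln K = 23.4

E°_cell = +0.16 − (-0.14) = 0.30 V, with n = 2 electrons transferred.
At equilibrium E = 0, so the Nernst equation gives ln K = nFE°/RT = (2)(96485)(0.30)/((8.314)(298)) = 23.37.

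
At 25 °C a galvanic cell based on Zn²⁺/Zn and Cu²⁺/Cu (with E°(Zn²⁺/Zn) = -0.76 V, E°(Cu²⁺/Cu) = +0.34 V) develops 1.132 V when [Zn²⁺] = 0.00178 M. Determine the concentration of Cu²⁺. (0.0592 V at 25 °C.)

From the Nernst equation, log Q = n(E° − E)/0.0592 = 2(1.10 − 1.132)/0.0592 = -1.081, so Q = 0.0830.
With Q = [Zn²⁺]/[Cu²⁺] and the known concentrations, [Cu²⁺] in the denominator gives [Cu²⁺] = 0.021 M.

0.021 M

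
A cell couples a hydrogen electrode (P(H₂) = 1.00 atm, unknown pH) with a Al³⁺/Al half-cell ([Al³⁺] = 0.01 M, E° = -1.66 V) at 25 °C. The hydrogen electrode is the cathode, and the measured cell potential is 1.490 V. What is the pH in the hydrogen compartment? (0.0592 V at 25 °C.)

pH = 3.54

E°_cell = 1.66 V and n = 6.
log Q = n(E° − E)/0.0592 = 6×(1.66 − 1.490)/0.0592 = 17.230.
With Q = [Al³⁺]^2·P(H₂)^3 / [H⁺]^6, solving for [H⁺] gives log[H⁺] = -3.538, so pH = 3.54.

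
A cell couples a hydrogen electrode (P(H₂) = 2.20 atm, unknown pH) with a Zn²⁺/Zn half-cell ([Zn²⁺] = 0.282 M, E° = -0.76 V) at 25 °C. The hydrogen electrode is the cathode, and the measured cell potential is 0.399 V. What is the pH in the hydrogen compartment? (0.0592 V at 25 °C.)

E°_cell = 0.76 V and n = 2.
log Q = n(E° − E)/0.0592 = 2×(0.76 − 0.399)/0.0592 = 12.196.
With Q = [Zn²⁺]·P(H₂) / [H⁺]^2, solving for [H⁺] gives log[H⁺] = -6.202, so pH = 6.20.

pH = 6.20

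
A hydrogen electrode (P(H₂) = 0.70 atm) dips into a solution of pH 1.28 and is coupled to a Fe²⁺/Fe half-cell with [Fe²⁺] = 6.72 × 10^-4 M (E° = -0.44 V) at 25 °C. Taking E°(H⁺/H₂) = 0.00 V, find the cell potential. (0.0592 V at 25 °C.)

0.46 V

The hydrogen couple is the cathode, so E°_cell = 0.44 V; n = 2.
[H⁺] = 10^(−1.28) = 0.052 M, and Q = [Fe²⁺]·P(H₂) / [H⁺]^2 = 0.171.
E = E° − (0.0592/2) log Q = 0.44 − (0.0592/2)(-0.768) = 0.463 V.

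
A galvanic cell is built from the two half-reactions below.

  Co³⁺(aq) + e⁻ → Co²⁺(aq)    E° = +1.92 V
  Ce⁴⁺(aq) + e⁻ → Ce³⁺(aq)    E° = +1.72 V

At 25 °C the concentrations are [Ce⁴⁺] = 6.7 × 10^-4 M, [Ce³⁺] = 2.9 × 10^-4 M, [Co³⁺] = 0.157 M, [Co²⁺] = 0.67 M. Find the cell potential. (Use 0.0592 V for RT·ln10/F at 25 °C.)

0.141 V

The Co³⁺/Co²⁺ couple has the higher reduction potential and acts as the cathode, so E°_cell = +1.92 − (+1.72) = 0.20 V.
Balancing electrons gives n = 1; the reaction quotient is Q = [Ce⁴⁺]·[Co²⁺]/([Ce³⁺]·[Co³⁺]) = 9.86.
At 25 °C, E = E° − (0.0592/n) log Q = 0.20 − (0.0592/1)(0.994) = 0.200 − 0.059 = 0.141 V.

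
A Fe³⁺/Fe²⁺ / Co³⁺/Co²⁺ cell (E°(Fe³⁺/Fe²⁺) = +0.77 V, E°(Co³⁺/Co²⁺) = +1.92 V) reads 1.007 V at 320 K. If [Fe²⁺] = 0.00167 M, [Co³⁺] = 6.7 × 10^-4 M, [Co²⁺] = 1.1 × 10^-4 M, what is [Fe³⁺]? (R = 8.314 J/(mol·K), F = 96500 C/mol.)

From the Nernst equation, ln Q = nF(E° − E)/RT = 1×96500×(1.15 − 1.007)/(8.314×320) = 5.187, so Q = 179.
With Q = [Fe³⁺]·[Co²⁺]/([Fe²⁺]·[Co³⁺]) and the known concentrations, [Fe³⁺] in the numerator gives [Fe³⁺] = 1.8 M.

1.8 M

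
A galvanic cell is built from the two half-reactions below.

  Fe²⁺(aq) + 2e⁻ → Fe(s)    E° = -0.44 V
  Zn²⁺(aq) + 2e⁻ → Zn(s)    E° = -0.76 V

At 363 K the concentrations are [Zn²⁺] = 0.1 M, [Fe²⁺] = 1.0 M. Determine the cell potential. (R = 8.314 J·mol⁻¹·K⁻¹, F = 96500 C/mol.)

The Fe²⁺/Fe couple has the higher reduction potential and acts as the cathode, so E°_cell = -0.44 − (-0.76) = 0.32 V.
Balancing electrons gives n = 2; the reaction quotient is Q = [Zn²⁺]/[Fe²⁺] = 0.100.
E = E° − (RT/nF) ln Q = 0.32 − (8.314×363)/(2×96500) × (-2.303) = 0.320 + 0.036 = 0.356 V.

0.356 V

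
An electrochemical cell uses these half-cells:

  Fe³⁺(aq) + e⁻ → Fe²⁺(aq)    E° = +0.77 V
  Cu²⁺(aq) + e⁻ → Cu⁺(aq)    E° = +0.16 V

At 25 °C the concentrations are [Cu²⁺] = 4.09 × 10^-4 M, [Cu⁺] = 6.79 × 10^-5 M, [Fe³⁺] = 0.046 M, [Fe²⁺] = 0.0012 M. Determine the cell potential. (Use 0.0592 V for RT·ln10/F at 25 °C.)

The Fe³⁺/Fe²⁺ couple has the higher reduction potential and acts as the cathode, so E°_cell = +0.77 − (+0.16) = 0.61 V.
Balancing electrons gives n = 1; the reaction quotient is Q = [Cu²⁺]·[Fe²⁺]/([Cu⁺]·[Fe³⁺]) = 0.157.
At 25 °C, E = E° − (0.0592/n) log Q = 0.61 − (0.0592/1)(-0.804) = 0.610 + 0.048 = 0.658 V.

0.658 V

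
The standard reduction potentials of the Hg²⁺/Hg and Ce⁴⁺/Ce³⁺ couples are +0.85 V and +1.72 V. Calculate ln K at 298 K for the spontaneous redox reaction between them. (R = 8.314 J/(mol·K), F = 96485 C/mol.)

E°_cell = +1.72 − (+0.85) = 0.87 V, with n = 2 electrons transferred.
At equilibrium E = 0, so the Nernst equation gives ln K = nFE°/RT = (2)(96485)(0.87)/((8.314)(298)) = 67.76.

ln K = 67.8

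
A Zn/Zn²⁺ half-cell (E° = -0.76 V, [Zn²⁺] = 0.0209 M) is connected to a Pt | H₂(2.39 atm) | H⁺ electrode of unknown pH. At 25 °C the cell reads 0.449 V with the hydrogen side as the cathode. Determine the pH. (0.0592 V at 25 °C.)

E°_cell = 0.76 V and n = 2.
log Q = n(E° − E)/0.0592 = 2×(0.76 − 0.449)/0.0592 = 10.507.
With Q = [Zn²⁺]·P(H₂) / [H⁺]^2, solving for [H⁺] gives log[H⁺] = -5.904, so pH = 5.90.

pH = 5.90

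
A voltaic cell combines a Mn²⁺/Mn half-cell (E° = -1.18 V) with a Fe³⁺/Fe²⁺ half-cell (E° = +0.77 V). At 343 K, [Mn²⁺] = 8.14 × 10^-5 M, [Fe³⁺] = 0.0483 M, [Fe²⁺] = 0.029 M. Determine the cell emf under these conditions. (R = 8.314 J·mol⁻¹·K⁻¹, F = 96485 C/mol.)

The Fe³⁺/Fe²⁺ couple has the higher reduction potential and acts as the cathode, so E°_cell = +0.77 − (-1.18) = 1.95 V.
Balancing electrons gives n = 2; the reaction quotient is Q = [Mn²⁺]·[Fe²⁺]^2/[Fe³⁺]^2 = 2.93 × 10^-5.
E = E° − (RT/nF) ln Q = 1.95 − (8.314×343)/(2×96485) × (-10.436) = 1.950 + 0.154 = 2.104 V.

2.10 V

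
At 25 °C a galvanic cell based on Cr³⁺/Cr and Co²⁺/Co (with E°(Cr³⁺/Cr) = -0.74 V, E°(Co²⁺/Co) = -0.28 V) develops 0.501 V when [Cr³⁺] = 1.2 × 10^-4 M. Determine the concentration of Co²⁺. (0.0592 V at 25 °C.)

From the Nernst equation, log Q = n(E° − E)/0.0592 = 6(0.46 − 0.501)/0.0592 = -4.155, so Q = 6.99 × 10^-5.
With Q = [Cr³⁺]^2/[Co²⁺]^3 and the known concentrations, [Co²⁺]^3 in the denominator gives [Co²⁺] = 0.059 M.

0.059 M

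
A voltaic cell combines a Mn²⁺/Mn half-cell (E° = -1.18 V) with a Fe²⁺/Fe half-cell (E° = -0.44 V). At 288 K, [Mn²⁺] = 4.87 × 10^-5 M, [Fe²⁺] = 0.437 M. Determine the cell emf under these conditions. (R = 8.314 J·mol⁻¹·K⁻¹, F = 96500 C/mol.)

The Fe²⁺/Fe couple has the higher reduction potential and acts as the cathode, so E°_cell = -0.44 − (-1.18) = 0.74 V.
Balancing electrons gives n = 2; the reaction quotient is Q = [Mn²⁺]/[Fe²⁺] = 1.11 × 10^-4.
E = E° − (RT/nF) ln Q = 0.74 − (8.314×288)/(2×96500) × (-9.102) = 0.740 + 0.113 = 0.853 V.

0.853 V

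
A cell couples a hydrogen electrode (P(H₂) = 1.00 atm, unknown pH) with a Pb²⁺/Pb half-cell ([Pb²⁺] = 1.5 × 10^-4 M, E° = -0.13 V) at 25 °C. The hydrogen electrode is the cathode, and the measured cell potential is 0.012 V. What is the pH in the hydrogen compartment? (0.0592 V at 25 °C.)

E°_cell = 0.13 V and n = 2.
log Q = n(E° − E)/0.0592 = 2×(0.13 − 0.012)/0.0592 = 3.986.
With Q = [Pb²⁺]·P(H₂) / [H⁺]^2, solving for [H⁺] gives log[H⁺] = -3.905, so pH = 3.91.

pH = 3.91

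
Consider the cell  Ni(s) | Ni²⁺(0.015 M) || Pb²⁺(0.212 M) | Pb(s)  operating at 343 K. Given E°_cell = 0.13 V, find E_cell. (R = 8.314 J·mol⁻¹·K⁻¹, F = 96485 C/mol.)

0.169 V

Balancing electrons gives n = 2; the reaction quotient is Q = [Ni²⁺]/[Pb²⁺] = 0.0708.
E = E° − (RT/nF) ln Q = 0.13 − (8.314×343)/(2×96485) × (-2.649) = 0.130 + 0.039 = 0.169 V.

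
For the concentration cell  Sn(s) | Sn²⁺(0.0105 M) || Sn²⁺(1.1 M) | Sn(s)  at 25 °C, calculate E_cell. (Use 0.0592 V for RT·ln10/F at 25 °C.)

Both half-cells are Sn²⁺/Sn, so E°_cell = 0. The concentrated side is the cathode; the cell reaction moves Sn²⁺ from high to low concentration with n = 2.
Q = [Sn²⁺]_dilute/[Sn²⁺]_conc = 0.0105/1.1 = 0.00955.
E = 0 − (0.0592/2) log Q = −(0.0592/2)(-2.020) = 0.0598 V.

0.060 V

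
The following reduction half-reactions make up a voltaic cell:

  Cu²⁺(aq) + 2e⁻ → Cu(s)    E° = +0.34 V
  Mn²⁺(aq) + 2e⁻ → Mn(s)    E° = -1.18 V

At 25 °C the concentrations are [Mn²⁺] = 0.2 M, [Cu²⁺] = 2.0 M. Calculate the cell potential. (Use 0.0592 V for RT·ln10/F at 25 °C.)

The Cu²⁺/Cu couple has the higher reduction potential and acts as the cathode, so E°_cell = +0.34 − (-1.18) = 1.52 V.
Balancing electrons gives n = 2; the reaction quotient is Q = [Mn²⁺]/[Cu²⁺] = 0.100.
At 25 °C, E = E° − (0.0592/n) log Q = 1.52 − (0.0592/2)(-1.000) = 1.520 + 0.030 = 1.550 V.

1.55 V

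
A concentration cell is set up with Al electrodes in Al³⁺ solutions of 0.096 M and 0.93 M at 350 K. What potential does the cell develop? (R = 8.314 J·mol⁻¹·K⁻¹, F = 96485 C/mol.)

0.023 V

Both half-cells are Al³⁺/Al, so E°_cell = 0. The concentrated side is the cathode; the cell reaction moves Al³⁺ from high to low concentration with n = 3.
Q = [Al³⁺]_dilute/[Al³⁺]_conc = 0.096/0.93 = 0.103.
E = 0 − (RT/nF) ln Q = −((8.314×350)/(3×96485))(-2.271) = 0.0228 V.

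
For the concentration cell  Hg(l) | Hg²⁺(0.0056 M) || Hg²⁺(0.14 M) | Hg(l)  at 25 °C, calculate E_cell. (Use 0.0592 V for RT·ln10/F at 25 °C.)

0.041 V

Both half-cells are Hg²⁺/Hg, so E°_cell = 0. The concentrated side is the cathode; the cell reaction moves Hg²⁺ from high to low concentration with n = 2.
Q = [Hg²⁺]_dilute/[Hg²⁺]_conc = 0.0056/0.14 = 0.0400.
E = 0 − (0.0592/2) log Q = −(0.0592/2)(-1.398) = 0.0414 V.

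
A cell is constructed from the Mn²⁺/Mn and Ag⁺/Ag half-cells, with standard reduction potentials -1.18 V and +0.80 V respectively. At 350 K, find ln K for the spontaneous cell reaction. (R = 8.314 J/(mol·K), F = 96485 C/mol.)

ln K = 131.3

E°_cell = +0.80 − (-1.18) = 1.98 V, with n = 2 electrons transferred.
At equilibrium E = 0, so the Nernst equation gives ln K = nFE°/RT = (2)(96485)(1.98)/((8.314)(350)) = 131.30.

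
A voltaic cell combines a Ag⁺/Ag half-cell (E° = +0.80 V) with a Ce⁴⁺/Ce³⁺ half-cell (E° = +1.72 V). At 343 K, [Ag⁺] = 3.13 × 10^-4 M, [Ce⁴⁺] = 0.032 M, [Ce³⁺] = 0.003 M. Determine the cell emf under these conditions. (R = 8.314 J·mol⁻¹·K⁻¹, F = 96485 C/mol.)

The Ce⁴⁺/Ce³⁺ couple has the higher reduction potential and acts as the cathode, so E°_cell = +1.72 − (+0.80) = 0.92 V.
Balancing electrons gives n = 1; the reaction quotient is Q = [Ag⁺]·[Ce³⁺]/[Ce⁴⁺] = 2.93 × 10^-5.
E = E° − (RT/nF) ln Q = 0.92 − (8.314×343)/(1×96485) × (-10.436) = 0.920 + 0.308 = 1.228 V.

1.23 V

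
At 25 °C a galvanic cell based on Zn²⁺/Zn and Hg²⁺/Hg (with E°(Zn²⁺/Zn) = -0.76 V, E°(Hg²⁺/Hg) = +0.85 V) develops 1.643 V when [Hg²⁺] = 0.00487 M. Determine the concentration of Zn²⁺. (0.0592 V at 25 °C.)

From the Nernst equation, log Q = n(E° − E)/0.0592 = 2(1.61 − 1.643)/0.0592 = -1.115, so Q = 0.0768.
With Q = [Zn²⁺]/[Hg²⁺] and the known concentrations, [Zn²⁺] in the numerator gives [Zn²⁺] = 3.7 × 10^-4 M.

3.7 × 10^-4 M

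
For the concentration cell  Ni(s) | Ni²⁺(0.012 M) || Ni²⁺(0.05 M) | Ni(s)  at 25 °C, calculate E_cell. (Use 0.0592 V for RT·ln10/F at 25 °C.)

Both half-cells are Ni²⁺/Ni, so E°_cell = 0. The concentrated side is the cathode; the cell reaction moves Ni²⁺ from high to low concentration with n = 2.
Q = [Ni²⁺]_dilute/[Ni²⁺]_conc = 0.012/0.05 = 0.240.
E = 0 − (0.0592/2) log Q = −(0.0592/2)(-0.620) = 0.0184 V.

0.018 V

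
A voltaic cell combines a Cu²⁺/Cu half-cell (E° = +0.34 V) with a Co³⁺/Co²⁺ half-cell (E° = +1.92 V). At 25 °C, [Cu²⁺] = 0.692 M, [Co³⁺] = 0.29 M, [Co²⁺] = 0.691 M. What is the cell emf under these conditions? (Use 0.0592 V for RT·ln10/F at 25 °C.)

1.56 V

The Co³⁺/Co²⁺ couple has the higher reduction potential and acts as the cathode, so E°_cell = +1.92 − (+0.34) = 1.58 V.
Balancing electrons gives n = 2; the reaction quotient is Q = [Cu²⁺]·[Co²⁺]^2/[Co³⁺]^2 = 3.93.
At 25 °C, E = E° − (0.0592/n) log Q = 1.58 − (0.0592/2)(0.594) = 1.580 − 0.018 = 1.562 V.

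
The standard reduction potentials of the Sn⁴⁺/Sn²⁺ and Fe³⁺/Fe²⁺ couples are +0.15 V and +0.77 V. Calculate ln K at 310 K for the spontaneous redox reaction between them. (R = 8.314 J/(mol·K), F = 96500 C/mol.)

E°_cell = +0.77 − (+0.15) = 0.62 V, with n = 2 electrons transferred.
At equilibrium E = 0, so the Nernst equation gives ln K = nFE°/RT = (2)(96500)(0.62)/((8.314)(310)) = 46.43.

ln K = 46.4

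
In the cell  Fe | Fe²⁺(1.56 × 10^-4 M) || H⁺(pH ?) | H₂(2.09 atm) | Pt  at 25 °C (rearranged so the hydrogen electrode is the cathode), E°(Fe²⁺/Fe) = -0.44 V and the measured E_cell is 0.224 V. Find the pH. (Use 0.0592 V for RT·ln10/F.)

pH = 5.39

E°_cell = 0.44 V and n = 2.
log Q = n(E° − E)/0.0592 = 2×(0.44 − 0.224)/0.0592 = 7.297.
With Q = [Fe²⁺]·P(H₂) / [H⁺]^2, solving for [H⁺] gives log[H⁺] = -5.392, so pH = 5.39.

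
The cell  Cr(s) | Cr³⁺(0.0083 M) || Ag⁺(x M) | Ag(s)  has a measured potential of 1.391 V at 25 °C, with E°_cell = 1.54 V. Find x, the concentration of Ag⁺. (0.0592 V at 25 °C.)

From the Nernst equation, log Q = n(E° − E)/0.0592 = 3(1.54 − 1.391)/0.0592 = 7.551, so Q = 3.55 × 10^7.
With Q = [Cr³⁺]/[Ag⁺]^3 and the known concentrations, [Ag⁺]^3 in the denominator gives [Ag⁺] = 6.2 × 10^-4 M.

6.2 × 10^-4 M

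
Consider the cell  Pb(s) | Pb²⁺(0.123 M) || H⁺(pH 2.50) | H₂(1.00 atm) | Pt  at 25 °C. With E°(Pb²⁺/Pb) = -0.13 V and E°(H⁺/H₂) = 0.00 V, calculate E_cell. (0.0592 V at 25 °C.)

0.009 V

The hydrogen couple is the cathode, so E°_cell = 0.13 V; n = 2.
[H⁺] = 10^(−2.50) = 0.0032 M, and Q = [Pb²⁺]·P(H₂) / [H⁺]^2 = 1.23 × 10^4.
E = E° − (0.0592/2) log Q = 0.13 − (0.0592/2)(4.090) = 0.009 V.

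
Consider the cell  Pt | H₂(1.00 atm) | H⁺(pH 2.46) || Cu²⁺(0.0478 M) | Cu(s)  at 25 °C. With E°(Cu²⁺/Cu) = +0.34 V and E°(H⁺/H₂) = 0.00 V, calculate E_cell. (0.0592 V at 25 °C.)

0.45 V

The Cu²⁺/Cu couple is the cathode, so E°_cell = 0.34 V; n = 2.
[H⁺] = 10^(−2.46) = 0.0035 M, and Q = [H⁺]^2 / ([Cu²⁺]·P(H₂)) = 2.52 × 10^-4.
E = E° − (0.0592/2) log Q = 0.34 − (0.0592/2)(-3.599) = 0.447 V.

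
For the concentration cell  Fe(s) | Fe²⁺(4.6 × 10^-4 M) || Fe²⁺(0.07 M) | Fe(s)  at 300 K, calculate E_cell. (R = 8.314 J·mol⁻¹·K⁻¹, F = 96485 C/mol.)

0.065 V

Both half-cells are Fe²⁺/Fe, so E°_cell = 0. The concentrated side is the cathode; the cell reaction moves Fe²⁺ from high to low concentration with n = 2.
Q = [Fe²⁺]_dilute/[Fe²⁺]_conc = 4.6 × 10^-4/0.07 = 0.00657.
E = 0 − (RT/nF) ln Q = −((8.314×300)/(2×96485))(-5.025) = 0.0649 V.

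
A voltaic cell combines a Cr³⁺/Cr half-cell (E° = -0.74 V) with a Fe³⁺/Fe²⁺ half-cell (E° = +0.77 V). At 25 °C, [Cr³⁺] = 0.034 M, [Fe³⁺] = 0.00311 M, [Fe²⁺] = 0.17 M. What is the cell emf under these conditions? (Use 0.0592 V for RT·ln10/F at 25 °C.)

The Fe³⁺/Fe²⁺ couple has the higher reduction potential and acts as the cathode, so E°_cell = +0.77 − (-0.74) = 1.51 V.
Balancing electrons gives n = 3; the reaction quotient is Q = [Cr³⁺]·[Fe²⁺]^3/[Fe³⁺]^3 = 5550.
At 25 °C, E = E° − (0.0592/n) log Q = 1.51 − (0.0592/3)(3.745) = 1.510 − 0.074 = 1.436 V.

1.44 V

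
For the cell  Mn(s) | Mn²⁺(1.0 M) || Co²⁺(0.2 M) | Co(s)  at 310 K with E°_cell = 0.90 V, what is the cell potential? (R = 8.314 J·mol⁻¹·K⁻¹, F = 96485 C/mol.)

Balancing electrons gives n = 2; the reaction quotient is Q = [Mn²⁺]/[Co²⁺] = 5.00.
E = E° − (RT/nF) ln Q = 0.90 − (8.314×310)/(2×96485) × (1.609) = 0.900 − 0.021 = 0.879 V.

0.879 V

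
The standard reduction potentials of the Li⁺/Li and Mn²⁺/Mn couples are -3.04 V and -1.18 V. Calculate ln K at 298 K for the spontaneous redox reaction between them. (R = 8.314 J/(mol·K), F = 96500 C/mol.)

E°_cell = -1.18 − (-3.04) = 1.86 V, with n = 2 electrons transferred.
At equilibrium E = 0, so the Nernst equation gives ln K = nFE°/RT = (2)(96500)(1.86)/((8.314)(298)) = 144.89.

ln K = 144.9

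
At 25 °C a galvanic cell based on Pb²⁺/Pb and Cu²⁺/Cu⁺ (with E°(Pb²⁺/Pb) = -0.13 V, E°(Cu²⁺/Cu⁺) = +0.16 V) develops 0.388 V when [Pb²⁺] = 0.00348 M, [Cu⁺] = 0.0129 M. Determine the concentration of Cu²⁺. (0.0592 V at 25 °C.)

0.034 M

From the Nernst equation, log Q = n(E° − E)/0.0592 = 2(0.29 − 0.388)/0.0592 = -3.311, so Q = 4.89 × 10^-4.
With Q = [Pb²⁺]·[Cu⁺]^2/[Cu²⁺]^2 and the known concentrations, [Cu²⁺]^2 in the denominator gives [Cu²⁺] = 0.034 M.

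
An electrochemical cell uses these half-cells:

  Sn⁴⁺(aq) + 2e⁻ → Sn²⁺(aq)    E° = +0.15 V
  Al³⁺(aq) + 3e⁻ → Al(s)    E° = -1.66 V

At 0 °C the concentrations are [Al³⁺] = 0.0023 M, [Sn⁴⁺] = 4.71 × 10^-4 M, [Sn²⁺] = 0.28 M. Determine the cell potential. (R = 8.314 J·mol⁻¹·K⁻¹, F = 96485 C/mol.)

1.78 V

The Sn⁴⁺/Sn²⁺ couple has the higher reduction potential and acts as the cathode, so E°_cell = +0.15 − (-1.66) = 1.81 V.
Balancing electrons gives n = 6; the reaction quotient is Q = [Al³⁺]^2·[Sn²⁺]^3/[Sn⁴⁺]^3 = 1110.
E = E° − (RT/nF) ln Q = 1.81 − (8.314×273)/(6×96485) × (7.013) = 1.810 − 0.027 = 1.783 V.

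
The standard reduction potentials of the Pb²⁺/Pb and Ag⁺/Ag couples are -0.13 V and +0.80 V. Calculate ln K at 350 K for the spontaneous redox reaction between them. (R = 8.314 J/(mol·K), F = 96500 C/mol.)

E°_cell = +0.80 − (-0.13) = 0.93 V, with n = 2 electrons transferred.
At equilibrium E = 0, so the Nernst equation gives ln K = nFE°/RT = (2)(96500)(0.93)/((8.314)(350)) = 61.68.

ln K = 61.7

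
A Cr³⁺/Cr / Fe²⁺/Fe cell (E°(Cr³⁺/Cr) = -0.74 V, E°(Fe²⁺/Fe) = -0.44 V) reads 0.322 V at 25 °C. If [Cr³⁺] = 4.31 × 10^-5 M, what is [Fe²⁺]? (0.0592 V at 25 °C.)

From the Nernst equation, log Q = n(E° − E)/0.0592 = 6(0.30 − 0.322)/0.0592 = -2.230, so Q = 0.00589.
With Q = [Cr³⁺]^2/[Fe²⁺]^3 and the known concentrations, [Fe²⁺]^3 in the denominator gives [Fe²⁺] = 0.0068 M.

0.0068 M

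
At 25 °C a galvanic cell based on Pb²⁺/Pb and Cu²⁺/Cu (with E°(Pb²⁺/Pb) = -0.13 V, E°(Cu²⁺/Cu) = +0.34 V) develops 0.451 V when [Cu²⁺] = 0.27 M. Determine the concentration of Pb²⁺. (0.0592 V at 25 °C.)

From the Nernst equation, log Q = n(E° − E)/0.0592 = 2(0.47 − 0.451)/0.0592 = 0.642, so Q = 4.38.
With Q = [Pb²⁺]/[Cu²⁺] and the known concentrations, [Pb²⁺] in the numerator gives [Pb²⁺] = 1.2 M.

1.2 M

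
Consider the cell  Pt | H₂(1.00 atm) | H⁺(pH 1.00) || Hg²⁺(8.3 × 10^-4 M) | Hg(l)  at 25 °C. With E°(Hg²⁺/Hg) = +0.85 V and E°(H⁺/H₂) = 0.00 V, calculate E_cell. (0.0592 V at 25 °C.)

0.82 V

The Hg²⁺/Hg couple is the cathode, so E°_cell = 0.85 V; n = 2.
[H⁺] = 10^(−1.00) = 0.10 M, and Q = [H⁺]^2 / ([Hg²⁺]·P(H₂)) = 12.0.
E = E° − (0.0592/2) log Q = 0.85 − (0.0592/2)(1.081) = 0.818 V.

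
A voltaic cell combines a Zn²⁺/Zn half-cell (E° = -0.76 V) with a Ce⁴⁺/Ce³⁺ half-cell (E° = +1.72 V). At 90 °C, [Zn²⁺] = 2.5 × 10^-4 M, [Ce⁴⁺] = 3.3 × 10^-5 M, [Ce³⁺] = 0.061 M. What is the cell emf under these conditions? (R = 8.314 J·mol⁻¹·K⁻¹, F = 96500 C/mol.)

2.37 V

The Ce⁴⁺/Ce³⁺ couple has the higher reduction potential and acts as the cathode, so E°_cell = +1.72 − (-0.76) = 2.48 V.
Balancing electrons gives n = 2; the reaction quotient is Q = [Zn²⁺]·[Ce³⁺]^2/[Ce⁴⁺]^2 = 854.
E = E° − (RT/nF) ln Q = 2.48 − (8.314×363)/(2×96500) × (6.750) = 2.480 − 0.106 = 2.374 V.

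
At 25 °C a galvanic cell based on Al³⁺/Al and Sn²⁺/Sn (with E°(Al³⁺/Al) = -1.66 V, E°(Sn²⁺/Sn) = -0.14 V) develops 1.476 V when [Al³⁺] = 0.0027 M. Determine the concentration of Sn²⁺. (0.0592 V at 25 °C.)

From the Nernst equation, log Q = n(E° − E)/0.0592 = 6(1.52 − 1.476)/0.0592 = 4.459, so Q = 2.88 × 10^4.
With Q = [Al³⁺]^2/[Sn²⁺]^3 and the known concentrations, [Sn²⁺]^3 in the denominator gives [Sn²⁺] = 6.3 × 10^-4 M.

6.3 × 10^-4 M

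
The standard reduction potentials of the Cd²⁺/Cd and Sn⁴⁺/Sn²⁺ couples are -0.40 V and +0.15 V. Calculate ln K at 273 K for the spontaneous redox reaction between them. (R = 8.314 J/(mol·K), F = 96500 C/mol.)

ln K = 46.8

E°_cell = +0.15 − (-0.40) = 0.55 V, with n = 2 electrons transferred.
At equilibrium E = 0, so the Nernst equation gives ln K = nFE°/RT = (2)(96500)(0.55)/((8.314)(273)) = 46.77.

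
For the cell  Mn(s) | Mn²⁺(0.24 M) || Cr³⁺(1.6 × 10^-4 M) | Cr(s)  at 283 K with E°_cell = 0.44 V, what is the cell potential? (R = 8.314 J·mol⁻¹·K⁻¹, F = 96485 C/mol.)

Balancing electrons gives n = 6; the reaction quotient is Q = [Mn²⁺]^3/[Cr³⁺]^2 = 5.4 × 10^5.
E = E° − (RT/nF) ln Q = 0.44 − (8.314×283)/(6×96485) × (13.199) = 0.440 − 0.054 = 0.386 V.

0.386 V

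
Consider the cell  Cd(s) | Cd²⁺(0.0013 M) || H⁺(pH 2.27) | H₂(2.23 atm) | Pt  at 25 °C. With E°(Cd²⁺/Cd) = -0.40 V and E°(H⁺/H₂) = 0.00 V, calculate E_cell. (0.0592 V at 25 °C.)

The hydrogen couple is the cathode, so E°_cell = 0.40 V; n = 2.
[H⁺] = 10^(−2.27) = 0.0054 M, and Q = [Cd²⁺]·P(H₂) / [H⁺]^2 = 101.
E = E° − (0.0592/2) log Q = 0.40 − (0.0592/2)(2.002) = 0.341 V.

0.34 V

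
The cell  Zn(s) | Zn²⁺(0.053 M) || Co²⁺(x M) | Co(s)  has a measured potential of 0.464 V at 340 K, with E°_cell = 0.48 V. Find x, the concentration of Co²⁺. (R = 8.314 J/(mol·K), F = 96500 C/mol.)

0.018 M

From the Nernst equation, ln Q = nF(E° − E)/RT = 2×96500×(0.48 − 0.464)/(8.314×340) = 1.092, so Q = 2.98.
With Q = [Zn²⁺]/[Co²⁺] and the known concentrations, [Co²⁺] in the denominator gives [Co²⁺] = 0.018 M.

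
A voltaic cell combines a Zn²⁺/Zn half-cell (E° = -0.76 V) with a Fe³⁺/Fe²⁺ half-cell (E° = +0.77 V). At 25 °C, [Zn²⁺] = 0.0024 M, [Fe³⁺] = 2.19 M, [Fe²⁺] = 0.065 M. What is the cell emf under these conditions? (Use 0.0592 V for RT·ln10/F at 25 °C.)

The Fe³⁺/Fe²⁺ couple has the higher reduction potential and acts as the cathode, so E°_cell = +0.77 − (-0.76) = 1.53 V.
Balancing electrons gives n = 2; the reaction quotient is Q = [Zn²⁺]·[Fe²⁺]^2/[Fe³⁺]^2 = 2.11 × 10^-6.
At 25 °C, E = E° − (0.0592/n) log Q = 1.53 − (0.0592/2)(-5.675) = 1.530 + 0.168 = 1.698 V.

1.70 V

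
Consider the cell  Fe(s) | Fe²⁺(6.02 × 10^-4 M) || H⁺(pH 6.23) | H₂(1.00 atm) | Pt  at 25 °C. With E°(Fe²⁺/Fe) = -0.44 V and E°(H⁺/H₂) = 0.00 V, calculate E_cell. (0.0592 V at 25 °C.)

The hydrogen couple is the cathode, so E°_cell = 0.44 V; n = 2.
[H⁺] = 10^(−6.23) = 5.9 × 10^-7 M, and Q = [Fe²⁺]·P(H₂) / [H⁺]^2 = 1.74 × 10^9.
E = E° − (0.0592/2) log Q = 0.44 − (0.0592/2)(9.240) = 0.166 V.

0.17 V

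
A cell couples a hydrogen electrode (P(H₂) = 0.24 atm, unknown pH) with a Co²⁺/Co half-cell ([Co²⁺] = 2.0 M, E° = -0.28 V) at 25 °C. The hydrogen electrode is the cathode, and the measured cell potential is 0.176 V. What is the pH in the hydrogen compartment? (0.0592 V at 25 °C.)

pH = 1.92

E°_cell = 0.28 V and n = 2.
log Q = n(E° − E)/0.0592 = 2×(0.28 − 0.176)/0.0592 = 3.514.
With Q = [Co²⁺]·P(H₂) / [H⁺]^2, solving for [H⁺] gives log[H⁺] = -1.916, so pH = 1.92.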